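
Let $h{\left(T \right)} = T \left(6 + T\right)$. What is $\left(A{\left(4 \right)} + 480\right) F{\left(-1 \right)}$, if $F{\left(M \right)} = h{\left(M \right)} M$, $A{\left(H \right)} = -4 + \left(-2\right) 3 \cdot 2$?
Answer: $2320$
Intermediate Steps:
$A{\left(H \right)} = -16$ ($A{\left(H \right)} = -4 - 12 = -16$)
$F{\left(M \right)} = M^{2} \left(6 + M\right)$ ($F{\left(M \right)} = M \left(6 + M\right) M = M^{2} \left(6 + M\right)$)
$\left(A{\left(4 \right)} + 480\right) F{\left(-1 \right)} = \left(-16 + 480\right) \left(-1\right)^{2} \left(6 - 1\right) = 464 \cdot 1 \cdot 5 = 464 \cdot 5 = 2320$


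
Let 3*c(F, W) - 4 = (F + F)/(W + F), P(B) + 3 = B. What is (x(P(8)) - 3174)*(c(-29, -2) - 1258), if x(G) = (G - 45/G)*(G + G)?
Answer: 375433768/93 ≈ 4.0369e+6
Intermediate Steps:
P(B) = -3 + B
x(G) = 2*G*(G - 45/G) (x(G) = (G - 45/G)*(2*G) = 2*G*(G - 45/G))
c(F, W) = 4/3 + 2*F/(3*(F + W)) (c(F, W) = 4/3 + ((F + F)/(W + F))/3 = 4/3 + ((2*F)/(F + W))/3 = 4/3 + (2*F/(F + W))/3 = 4/3 + 2*F/(3*(F + W)))
(x(P(8)) - 3174)*(c(-29, -2) - 1258) = ((-90 + 2*(-3 + 8)²) - 3174)*((2*(-29) + (4/3)*(-2))/(-29 - 2) - 1258) = ((-90 + 2*5²) - 3174)*((-58 - 8/3)/(-31) - 1258) = ((-90 + 2*25) - 3174)*(-1/31*(-182/3) - 1258) = ((-90 + 50) - 3174)*(182/93 - 1258) = (-40 - 3174)*(-116812/93) = -3214*(-116812/93) = 375433768/93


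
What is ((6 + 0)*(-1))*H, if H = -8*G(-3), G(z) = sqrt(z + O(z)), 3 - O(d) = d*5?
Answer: 48*sqrt(15) ≈ 185.90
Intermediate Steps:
O(d) = 3 - 5*d (O(d) = 3 - d*5 = 3 - 5*d)
G(z) = sqrt(3 - 4*z) (G(z) = sqrt(z + (3 - 5*z)) = sqrt(3 - 4*z))
H = -8*sqrt(15) (H = -8*sqrt(3 - 4*(-3)) = -8*sqrt(3 + 12) = -8*sqrt(15) ≈ -30.984)
((6 + 0)*(-1))*H = ((6 + 0)*(-1))*(-8*sqrt(15)) = (6*(-1))*(-8*sqrt(15)) = -(-48)*sqrt(15) = 48*sqrt(15)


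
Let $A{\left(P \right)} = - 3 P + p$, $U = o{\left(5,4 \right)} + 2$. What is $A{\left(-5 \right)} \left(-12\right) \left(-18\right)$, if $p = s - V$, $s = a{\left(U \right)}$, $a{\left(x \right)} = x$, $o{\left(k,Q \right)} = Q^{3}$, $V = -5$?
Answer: $18576$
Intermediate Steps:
$U = 66$ ($U = 4^{3} + 2 = 64 + 2 = 66$)
$s = 66$
$p = 71$ ($p = 66 - -5 = 66 + 5 = 71$)
$A{\left(P \right)} = 71 - 3 P$ ($A{\left(P \right)} = - 3 P + 71 = 71 - 3 P$)
$A{\left(-5 \right)} \left(-12\right) \left(-18\right) = \left(71 - -15\right) \left(-12\right) \left(-18\right) = \left(71 + 15\right) \left(-12\right) \left(-18\right) = 86 \left(-12\right) \left(-18\right) = \left(-1032\right) \left(-18\right) = 18576$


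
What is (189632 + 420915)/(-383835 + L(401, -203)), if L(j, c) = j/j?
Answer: -610547/383834 ≈ -1.5907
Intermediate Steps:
L(j, c) = 1
(189632 + 420915)/(-383835 + L(401, -203)) = (189632 + 420915)/(-383835 + 1) = 610547/(-383834) = 610547*(-1/383834) = -610547/383834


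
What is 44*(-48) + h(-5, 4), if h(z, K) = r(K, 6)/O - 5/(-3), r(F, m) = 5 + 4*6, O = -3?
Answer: -2120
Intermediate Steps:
r(F, m) = 29 (r(F, m) = 5 + 24 = 29)
h(z, K) = -8 (h(z, K) = 29/(-3) - 5/(-3) = 29*(-⅓) - 5*(-⅓) = -29/3 + 5/3 = -8)
44*(-48) + h(-5, 4) = 44*(-48) - 8 = -2112 - 8 = -2120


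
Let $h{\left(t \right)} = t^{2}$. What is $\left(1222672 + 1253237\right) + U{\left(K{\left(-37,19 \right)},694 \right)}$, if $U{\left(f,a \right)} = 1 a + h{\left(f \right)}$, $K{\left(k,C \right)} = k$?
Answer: $2477972$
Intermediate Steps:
$U{\left(f,a \right)} = a + f^{2}$ ($U{\left(f,a \right)} = 1 a + f^{2} = a + f^{2}$)
$\left(1222672 + 1253237\right) + U{\left(K{\left(-37,19 \right)},694 \right)} = \left(1222672 + 1253237\right) + \left(694 + \left(-37\right)^{2}\right) = 2475909 + \left(694 + 1369\right) = 2475909 + 2063 = 2477972$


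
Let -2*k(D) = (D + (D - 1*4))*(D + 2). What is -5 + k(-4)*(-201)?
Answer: 2407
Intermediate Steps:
k(D) = -(-4 + 2*D)*(2 + D)/2 (k(D) = -(D + (D - 1*4))*(D + 2)/2 = -(D + (D - 4))*(2 + D)/2 = -(D + (-4 + D))*(2 + D)/2 = -(-4 + 2*D)*(2 + D)/2)
-5 + k(-4)*(-201) = -5 + (4 - 1*(-4)²)*(-201) = -5 + (4 - 1*16)*(-201) = -5 + (4 - 16)*(-201) = -5 - 12*(-201) = -5 + 2412 = 2407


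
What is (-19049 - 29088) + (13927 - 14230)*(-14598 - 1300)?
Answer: 4768957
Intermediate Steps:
(-19049 - 29088) + (13927 - 14230)*(-14598 - 1300) = -48137 - 303*(-15898) = -48137 + 4817094 = 4768957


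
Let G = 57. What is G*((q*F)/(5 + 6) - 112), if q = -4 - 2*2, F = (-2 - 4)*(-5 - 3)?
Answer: -92112/11 ≈ -8373.8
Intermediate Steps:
F = 48 (F = -6*(-8) = 48)
q = -8 (q = -4 - 4 = -8)
G*((q*F)/(5 + 6) - 112) = 57*((-8*48)/(5 + 6) - 112) = 57*(-384/11 - 112) = 57*(-1616/11) = -92112/11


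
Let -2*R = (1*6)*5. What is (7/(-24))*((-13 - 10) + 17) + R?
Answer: -53/4 ≈ -13.250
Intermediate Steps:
R = -15 (R = -1*6*5/2 = -3*5 = -½*30 = -15)
(7/(-24))*((-13 - 10) + 17) + R = (7/(-24))*((-13 - 10) + 17) - 15 = (7*(-1/24))*(-23 + 17) - 15 = -7/24*(-6) - 15 = 7/4 - 15 = -53/4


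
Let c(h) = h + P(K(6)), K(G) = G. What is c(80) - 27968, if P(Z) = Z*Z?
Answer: -27852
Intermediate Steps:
P(Z) = Z²
c(h) = 36 + h (c(h) = h + 6² = h + 36 = 36 + h)
c(80) - 27968 = (36 + 80) - 27968 = 116 - 27968 = -27852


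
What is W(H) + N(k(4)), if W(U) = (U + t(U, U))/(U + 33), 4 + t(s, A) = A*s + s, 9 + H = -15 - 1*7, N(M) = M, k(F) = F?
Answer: 903/2 ≈ 451.50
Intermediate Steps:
H = -31 (H = -9 + (-15 - 1*7) = -9 + (-15 - 7) = -9 - 22 = -31)
t(s, A) = -4 + s + A*s (t(s, A) = -4 + (A*s + s) = -4 + (s + A*s) = -4 + s + A*s)
W(U) = (-4 + U² + 2*U)/(33 + U) (W(U) = (U + (-4 + U + U*U))/(U + 33) = (U + (-4 + U + U²))/(33 + U) = (-4 + U² + 2*U)/(33 + U))
W(H) + N(k(4)) = (-4 + (-31)² + 2*(-31))/(33 - 31) + 4 = (-4 + 961 - 62)/2 + 4 = (½)*895 + 4 = 895/2 + 4 = 903/2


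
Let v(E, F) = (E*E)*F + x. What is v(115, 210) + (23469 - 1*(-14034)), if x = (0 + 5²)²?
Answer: 2815378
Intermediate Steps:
x = 625 (x = (0 + 25)² = 25² = 625)
v(E, F) = 625 + F*E² (v(E, F) = (E*E)*F + 625 = E²*F + 625 = F*E² + 625 = 625 + F*E²)
v(115, 210) + (23469 - 1*(-14034)) = (625 + 210*115²) + (23469 - 1*(-14034)) = (625 + 210*13225) + (23469 + 14034) = (625 + 2777250) + 37503 = 2777875 + 37503 = 2815378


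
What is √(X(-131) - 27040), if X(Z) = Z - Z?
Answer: 52*I*√10 ≈ 164.44*I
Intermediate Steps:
X(Z) = 0
√(X(-131) - 27040) = √(0 - 27040) = √(-27040) = 52*I*√10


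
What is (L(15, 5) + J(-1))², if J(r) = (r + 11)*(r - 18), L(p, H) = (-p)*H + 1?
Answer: 69696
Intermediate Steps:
L(p, H) = 1 - H*p (L(p, H) = -H*p + 1 = 1 - H*p)
J(r) = (-18 + r)*(11 + r) (J(r) = (11 + r)*(-18 + r) = (-18 + r)*(11 + r))
(L(15, 5) + J(-1))² = ((1 - 1*5*15) + (-198 + (-1)² - 7*(-1)))² = ((1 - 75) + (-198 + 1 + 7))² = (-74 - 190)² = (-264)² = 69696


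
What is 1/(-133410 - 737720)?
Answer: -1/871130 ≈ -1.1479e-6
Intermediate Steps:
1/(-133410 - 737720) = 1/(-871130) = -1/871130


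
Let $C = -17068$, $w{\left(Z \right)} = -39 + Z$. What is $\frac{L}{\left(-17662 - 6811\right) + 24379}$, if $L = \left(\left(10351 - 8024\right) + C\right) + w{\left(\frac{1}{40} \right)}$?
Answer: $\frac{591199}{3760} \approx 157.23$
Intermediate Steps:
$L = - \frac{591199}{40}$ ($L = \left(\left(10351 - 8024\right) - 17068\right) - \left(39 - \frac{1}{40}\right) = \left(2327 - 17068\right) + \left(-39 + \frac{1}{40}\right) = -14741 - \frac{1559}{40} = - \frac{591199}{40} \approx -14780.0$)
$\frac{L}{\left(-17662 - 6811\right) + 24379} = - \frac{591199}{40 \left(\left(-17662 - 6811\right) + 24379\right)} = - \frac{591199}{40 \left(-24473 + 24379\right)} = - \frac{591199}{40 \left(-94\right)} = \left(- \frac{591199}{40}\right) \left(- \frac{1}{94}\right) = \frac{591199}{3760}$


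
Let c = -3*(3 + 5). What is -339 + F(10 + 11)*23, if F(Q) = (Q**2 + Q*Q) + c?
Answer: 19395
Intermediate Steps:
c = -24 (c = -3*8 = -24)
F(Q) = -24 + 2*Q**2 (F(Q) = (Q**2 + Q*Q) - 24 = (Q**2 + Q**2) - 24 = 2*Q**2 - 24 = -24 + 2*Q**2)
-339 + F(10 + 11)*23 = -339 + (-24 + 2*(10 + 11)**2)*23 = -339 + (-24 + 2*21**2)*23 = -339 + (-24 + 2*441)*23 = -339 + (-24 + 882)*23 = -339 + 858*23 = -339 + 19734 = 19395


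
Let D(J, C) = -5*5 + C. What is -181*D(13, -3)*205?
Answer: 1038940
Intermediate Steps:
D(J, C) = -25 + C
-181*D(13, -3)*205 = -181*(-25 - 3)*205 = -181*(-28)*205 = 5068*205 = 1038940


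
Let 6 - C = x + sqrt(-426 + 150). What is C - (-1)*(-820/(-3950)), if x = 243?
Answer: -93533/395 - 2*I*sqrt(69) ≈ -236.79 - 16.613*I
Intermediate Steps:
C = -237 - 2*I*sqrt(69) (C = 6 - (243 + sqrt(-426 + 150)) = 6 - (243 + sqrt(-276)) = 6 - (243 + 2*I*sqrt(69)) = 6 + (-243 - 2*I*sqrt(69)) = -237 - 2*I*sqrt(69) ≈ -237.0 - 16.613*I)
C - (-1)*(-820/(-3950)) = (-237 - 2*I*sqrt(69)) - (-1)*(-820/(-3950)) = (-237 - 2*I*sqrt(69)) - (-1)*(-820*(-1/3950)) = (-237 - 2*I*sqrt(69)) - (-1)*82/395 = (-237 - 2*I*sqrt(69)) - 1*(-82/395) = (-237 - 2*I*sqrt(69)) + 82/395 = -93533/395 - 2*I*sqrt(69)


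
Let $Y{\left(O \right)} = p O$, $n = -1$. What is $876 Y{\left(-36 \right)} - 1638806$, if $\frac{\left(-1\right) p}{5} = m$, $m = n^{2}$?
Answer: $-1481126$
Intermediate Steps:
$m = 1$ ($m = \left(-1\right)^{2} = 1$)
$p = -5$ ($p = \left(-5\right) 1 = -5$)
$Y{\left(O \right)} = - 5 O$
$876 Y{\left(-36 \right)} - 1638806 = 876 \left(\left(-5\right) \left(-36\right)\right) - 1638806 = 876 \cdot 180 - 1638806 = 157680 - 1638806 = -1481126$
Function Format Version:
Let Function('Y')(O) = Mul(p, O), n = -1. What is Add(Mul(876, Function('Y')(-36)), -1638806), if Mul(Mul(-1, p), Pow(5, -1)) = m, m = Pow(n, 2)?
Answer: -1481126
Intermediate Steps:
m = 1 (m = Pow(-1, 2) = 1)
p = -5 (p = Mul(-5, 1) = -5)
Function('Y')(O) = Mul(-5, O)
Add(Mul(876, Function('Y')(-36)), -1638806) = Add(Mul(876, Mul(-5, -36)), -1638806) = Add(Mul(876, 180), -1638806) = Add(157680, -1638806) = -1481126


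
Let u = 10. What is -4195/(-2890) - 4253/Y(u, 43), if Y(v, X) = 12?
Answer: -1224083/3468 ≈ -352.96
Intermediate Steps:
-4195/(-2890) - 4253/Y(u, 43) = -4195/(-2890) - 4253/12 = -4195*(-1/2890) - 4253*1/12 = 839/578 - 4253/12 = -1224083/3468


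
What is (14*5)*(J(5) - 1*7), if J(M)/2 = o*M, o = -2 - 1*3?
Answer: -3990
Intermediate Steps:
o = -5 (o = -2 - 3 = -5)
J(M) = -10*M (J(M) = 2*(-5*M) = -10*M)
(14*5)*(J(5) - 1*7) = (14*5)*(-10*5 - 1*7) = 70*(-50 - 7) = 70*(-57) = -3990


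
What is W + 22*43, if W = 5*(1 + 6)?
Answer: 981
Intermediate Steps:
W = 35 (W = 5*7 = 35)
W + 22*43 = 35 + 22*43 = 35 + 946 = 981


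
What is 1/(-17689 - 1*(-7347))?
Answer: -1/10342 ≈ -9.6693e-5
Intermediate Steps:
1/(-17689 - 1*(-7347)) = 1/(-17689 + 7347) = 1/(-10342) = -1/10342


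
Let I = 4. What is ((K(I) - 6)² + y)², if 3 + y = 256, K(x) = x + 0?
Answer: 66049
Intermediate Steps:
K(x) = x
y = 253 (y = -3 + 256 = 253)
((K(I) - 6)² + y)² = ((4 - 6)² + 253)² = ((-2)² + 253)² = (4 + 253)² = 257² = 66049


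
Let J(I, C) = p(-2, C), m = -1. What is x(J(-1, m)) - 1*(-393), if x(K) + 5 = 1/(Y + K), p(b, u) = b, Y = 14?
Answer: 4657/12 ≈ 388.08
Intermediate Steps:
J(I, C) = -2
x(K) = -5 + 1/(14 + K)
x(J(-1, m)) - 1*(-393) = (-69 - 5*(-2))/(14 - 2) - 1*(-393) = (-69 + 10)/12 + 393 = (1/12)*(-59) + 393 = -59/12 + 393 = 4657/12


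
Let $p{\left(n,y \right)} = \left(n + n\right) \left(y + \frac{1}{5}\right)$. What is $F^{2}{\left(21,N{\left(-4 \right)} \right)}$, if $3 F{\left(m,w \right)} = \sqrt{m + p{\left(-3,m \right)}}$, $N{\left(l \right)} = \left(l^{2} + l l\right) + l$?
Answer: $- \frac{59}{5} \approx -11.8$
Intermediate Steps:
$p{\left(n,y \right)} = 2 n \left(\frac{1}{5} + y\right)$ ($p{\left(n,y \right)} = 2 n \left(y + \frac{1}{5}\right) = 2 n \left(\frac{1}{5} + y\right)$)
$N{\left(l \right)} = l + 2 l^{2}$ ($N{\left(l \right)} = \left(l^{2} + l^{2}\right) + l = 2 l^{2} + l = l + 2 l^{2}$)
$F{\left(m,w \right)} = \frac{\sqrt{- \frac{6}{5} - 5 m}}{3}$ ($F{\left(m,w \right)} = \frac{\sqrt{m + \frac{2}{5} \left(-3\right) \left(1 + 5 m\right)}}{3} = \frac{\sqrt{m - \left(\frac{6}{5} + 6 m\right)}}{3} = \frac{\sqrt{- \frac{6}{5} - 5 m}}{3}$)
$F^{2}{\left(21,N{\left(-4 \right)} \right)} = \left(\frac{\sqrt{-30 - 2625}}{15}\right)^{2} = \left(\frac{\sqrt{-2655}}{15}\right)^{2} = \left(\frac{3 i \sqrt{295}}{15}\right)^{2} = \left(\frac{i \sqrt{295}}{5}\right)^{2} = - \frac{59}{5}$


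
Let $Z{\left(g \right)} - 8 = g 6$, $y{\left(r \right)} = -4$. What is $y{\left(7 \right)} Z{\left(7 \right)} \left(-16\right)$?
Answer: $3200$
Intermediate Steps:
$Z{\left(g \right)} = 8 + 6 g$ ($Z{\left(g \right)} = 8 + g 6 = 8 + 6 g$)
$y{\left(7 \right)} Z{\left(7 \right)} \left(-16\right) = - 4 \left(8 + 6 \cdot 7\right) \left(-16\right) = - 4 \left(8 + 42\right) \left(-16\right) = \left(-4\right) 50 \left(-16\right) = \left(-200\right) \left(-16\right) = 3200$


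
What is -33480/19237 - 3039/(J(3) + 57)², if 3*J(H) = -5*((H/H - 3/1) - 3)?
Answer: -1812318867/739008592 ≈ -2.4524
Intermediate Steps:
J(H) = 25/3 (J(H) = (-5*((H/H - 3/1) - 3))/3 = (-5*((1 - 3*1) - 3))/3 = (-5*((1 - 3) - 3))/3 = (-5*(-2 - 3))/3 = (-5*(-5))/3 = (⅓)*25 = 25/3)
-33480/19237 - 3039/(J(3) + 57)² = -33480/19237 - 3039/(25/3 + 57)² = -33480*1/19237 - 3039/((196/3)²) = -33480/19237 - 3039/38416/9 = -33480/19237 - 3039*9/38416 = -33480/19237 - 27351/38416 = -1812318867/739008592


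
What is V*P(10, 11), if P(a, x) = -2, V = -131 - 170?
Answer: 602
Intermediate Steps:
V = -301
V*P(10, 11) = -301*(-2) = 602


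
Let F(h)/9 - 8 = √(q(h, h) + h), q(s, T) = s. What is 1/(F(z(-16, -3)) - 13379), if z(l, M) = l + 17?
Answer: -13307/177076087 - 9*√2/177076087 ≈ -7.5220e-5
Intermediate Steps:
z(l, M) = 17 + l
F(h) = 72 + 9*√2*√h (F(h) = 72 + 9*√(h + h) = 72 + 9*√(2*h) = 72 + 9*(√2*√h) = 72 + 9*√2*√h)
1/(F(z(-16, -3)) - 13379) = 1/((72 + 9*√2*√(17 - 16)) - 13379) = 1/((72 + 9*√2*√1) - 13379) = 1/((72 + 9*√2*1) - 13379) = 1/((72 + 9*√2) - 13379) = 1/(-13307 + 9*√2)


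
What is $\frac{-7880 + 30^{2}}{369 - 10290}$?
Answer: $\frac{6980}{9921} \approx 0.70356$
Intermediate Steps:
$\frac{-7880 + 30^{2}}{369 - 10290} = \frac{-7880 + 900}{-9921} = \left(-6980\right) \left(- \frac{1}{9921}\right) = \frac{6980}{9921}$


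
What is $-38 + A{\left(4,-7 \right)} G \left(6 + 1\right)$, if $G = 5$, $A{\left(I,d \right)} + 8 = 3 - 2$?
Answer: $-283$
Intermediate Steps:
$A{\left(I,d \right)} = -7$ ($A{\left(I,d \right)} = -8 + \left(3 - 2\right) = -8 + 1 = -7$)
$-38 + A{\left(4,-7 \right)} G \left(6 + 1\right) = -38 - 7 \cdot 5 \left(6 + 1\right) = -38 - 7 \cdot 5 \cdot 7 = -38 - 245 = -283$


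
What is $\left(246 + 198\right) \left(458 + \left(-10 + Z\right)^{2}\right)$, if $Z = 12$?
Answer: $205128$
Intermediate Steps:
$\left(246 + 198\right) \left(458 + \left(-10 + Z\right)^{2}\right) = \left(246 + 198\right) \left(458 + \left(-10 + 12\right)^{2}\right) = 444 \left(458 + 2^{2}\right) = 444 \left(458 + 4\right) = 444 \cdot 462 = 205128$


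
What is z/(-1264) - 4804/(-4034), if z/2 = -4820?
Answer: 2810001/318686 ≈ 8.8175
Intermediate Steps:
z = -9640 (z = 2*(-4820) = -9640)
z/(-1264) - 4804/(-4034) = -9640/(-1264) - 4804/(-4034) = -9640*(-1/1264) - 4804*(-1/4034) = 1205/158 + 2402/2017 = 2810001/318686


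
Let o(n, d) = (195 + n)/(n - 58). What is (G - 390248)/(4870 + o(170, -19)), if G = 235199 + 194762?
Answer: 4447856/545805 ≈ 8.1492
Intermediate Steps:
G = 429961
o(n, d) = (195 + n)/(-58 + n)
(G - 390248)/(4870 + o(170, -19)) = (429961 - 390248)/(4870 + (195 + 170)/(-58 + 170)) = 39713/(4870 + 365/112) = 39713/(545805/112) = 39713*(112/545805) = 4447856/545805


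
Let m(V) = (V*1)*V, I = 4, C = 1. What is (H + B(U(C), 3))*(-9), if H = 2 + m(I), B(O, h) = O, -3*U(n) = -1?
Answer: -165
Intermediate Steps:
U(n) = ⅓ (U(n) = -⅓*(-1) = ⅓)
m(V) = V² (m(V) = V*V = V²)
H = 18 (H = 2 + 4² = 2 + 16 = 18)
(H + B(U(C), 3))*(-9) = (18 + ⅓)*(-9) = (55/3)*(-9) = -165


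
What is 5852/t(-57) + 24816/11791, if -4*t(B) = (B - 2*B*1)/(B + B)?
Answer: 552032272/11791 ≈ 46818.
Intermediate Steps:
t(B) = ⅛ (t(B) = -(B - 2*B*1)/(4*(B + B)) = -(B - 2*B)/(4*(2*B)) = -(-B)*1/(2*B)/4 = -¼*(-½) = ⅛)
5852/t(-57) + 24816/11791 = 5852/(⅛) + 24816/11791 = 5852*8 + 24816*(1/11791) = 46816 + 24816/11791 = 552032272/11791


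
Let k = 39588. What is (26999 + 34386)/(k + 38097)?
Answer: 12277/15537 ≈ 0.79018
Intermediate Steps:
(26999 + 34386)/(k + 38097) = (26999 + 34386)/(39588 + 38097) = 61385/77685 = 61385*(1/77685) = 12277/15537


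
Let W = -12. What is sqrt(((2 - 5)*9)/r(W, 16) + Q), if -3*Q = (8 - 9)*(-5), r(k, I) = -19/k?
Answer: I*sqrt(60819)/57 ≈ 4.3266*I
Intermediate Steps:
Q = -5/3 (Q = -(8 - 9)*(-5)/3 = -(-1)*(-5)/3 = -1/3*5 = -5/3 ≈ -1.6667)
sqrt(((2 - 5)*9)/r(W, 16) + Q) = sqrt(((2 - 5)*9)/((-19/(-12))) - 5/3) = sqrt((-3*9)/((-19*(-1/12))) - 5/3) = sqrt(-27/19/12 - 5/3) = sqrt(-27*12/19 - 5/3) = sqrt(-324/19 - 5/3) = sqrt(-1067/57) = I*sqrt(60819)/57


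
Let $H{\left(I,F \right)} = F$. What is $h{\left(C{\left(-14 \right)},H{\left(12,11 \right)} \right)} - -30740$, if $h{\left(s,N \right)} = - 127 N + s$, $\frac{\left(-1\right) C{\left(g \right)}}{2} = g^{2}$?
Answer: $28951$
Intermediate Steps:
$C{\left(g \right)} = - 2 g^{2}$
$h{\left(s,N \right)} = s - 127 N$
$h{\left(C{\left(-14 \right)},H{\left(12,11 \right)} \right)} - -30740 = \left(- 2 \left(-14\right)^{2} - 1397\right) - -30740 = \left(\left(-2\right) 196 - 1397\right) + 30740 = \left(-392 - 1397\right) + 30740 = -1789 + 30740 = 28951$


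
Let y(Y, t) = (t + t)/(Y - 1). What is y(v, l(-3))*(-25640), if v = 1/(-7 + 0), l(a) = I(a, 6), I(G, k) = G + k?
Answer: 134610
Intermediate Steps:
l(a) = 6 + a (l(a) = a + 6 = 6 + a)
v = -⅐ (v = 1/(-7) = -⅐ ≈ -0.14286)
y(Y, t) = 2*t/(-1 + Y) (y(Y, t) = (2*t)/(-1 + Y) = 2*t/(-1 + Y))
y(v, l(-3))*(-25640) = (2*(6 - 3)/(-1 - ⅐))*(-25640) = (2*3/(-8/7))*(-25640) = (2*3*(-7/8))*(-25640) = -21/4*(-25640) = 134610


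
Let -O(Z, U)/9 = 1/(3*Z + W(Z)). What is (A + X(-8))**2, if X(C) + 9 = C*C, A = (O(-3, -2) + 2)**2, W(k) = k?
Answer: 1002001/256 ≈ 3914.1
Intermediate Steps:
O(Z, U) = -9/(4*Z) (O(Z, U) = -9/(3*Z + Z) = -9*1/(4*Z) = -9/(4*Z))
A = 121/16 (A = (-9/4/(-3) + 2)**2 = (-9/4*(-1/3) + 2)**2 = (3/4 + 2)**2 = (11/4)**2 = 121/16 ≈ 7.5625)
X(C) = -9 + C**2 (X(C) = -9 + C*C = -9 + C**2)
(A + X(-8))**2 = (121/16 + (-9 + (-8)**2))**2 = (121/16 + (-9 + 64))**2 = (121/16 + 55)**2 = (1001/16)**2 = 1002001/256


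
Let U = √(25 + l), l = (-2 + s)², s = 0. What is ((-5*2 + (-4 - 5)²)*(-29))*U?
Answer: -2059*√29 ≈ -11088.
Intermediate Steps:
l = 4 (l = (-2 + 0)² = (-2)² = 4)
U = √29 (U = √(25 + 4) = √29 ≈ 5.3852)
((-5*2 + (-4 - 5)²)*(-29))*U = ((-5*2 + (-4 - 5)²)*(-29))*√29 = ((-10 + (-9)²)*(-29))*√29 = ((-10 + 81)*(-29))*√29 = (71*(-29))*√29 = -2059*√29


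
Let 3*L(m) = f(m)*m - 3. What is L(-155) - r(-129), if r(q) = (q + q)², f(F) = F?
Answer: -175670/3 ≈ -58557.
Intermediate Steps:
L(m) = -1 + m²/3 (L(m) = (m*m - 3)/3 = (m² - 3)/3 = (-3 + m²)/3 = -1 + m²/3)
r(q) = 4*q² (r(q) = (2*q)² = 4*q²)
L(-155) - r(-129) = (-1 + (⅓)*(-155)²) - 4*(-129)² = (-1 + (⅓)*24025) - 4*16641 = (-1 + 24025/3) - 1*66564 = 24022/3 - 66564 = -175670/3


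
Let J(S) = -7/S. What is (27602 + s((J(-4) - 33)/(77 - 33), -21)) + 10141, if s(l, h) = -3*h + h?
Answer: 37785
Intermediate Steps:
s(l, h) = -2*h
(27602 + s((J(-4) - 33)/(77 - 33), -21)) + 10141 = (27602 - 2*(-21)) + 10141 = (27602 + 42) + 10141 = 27644 + 10141 = 37785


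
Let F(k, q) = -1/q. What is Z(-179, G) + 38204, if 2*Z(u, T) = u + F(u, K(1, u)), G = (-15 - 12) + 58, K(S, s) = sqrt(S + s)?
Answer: 76229/2 + I*sqrt(178)/356 ≈ 38115.0 + 0.037477*I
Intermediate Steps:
G = 31 (G = -27 + 58 = 31)
Z(u, T) = u/2 - 1/(2*sqrt(1 + u)) (Z(u, T) = (u - 1/(sqrt(1 + u)))/2 = (u - 1/sqrt(1 + u))/2 = u/2 - 1/(2*sqrt(1 + u)))
Z(-179, G) + 38204 = ((1/2)*(-179) - 1/(2*sqrt(1 - 179))) + 38204 = (-179/2 - (-1)*I*sqrt(178)/356) + 38204 = (-179/2 + I*sqrt(178)/356) + 38204 = 76229/2 + I*sqrt(178)/356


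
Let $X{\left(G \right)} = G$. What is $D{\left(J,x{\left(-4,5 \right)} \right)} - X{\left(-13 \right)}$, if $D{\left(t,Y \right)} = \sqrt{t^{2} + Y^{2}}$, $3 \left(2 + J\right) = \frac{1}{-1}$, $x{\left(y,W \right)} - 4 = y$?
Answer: $\frac{46}{3} \approx 15.333$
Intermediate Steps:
$x{\left(y,W \right)} = 4 + y$
$J = - \frac{7}{3}$ ($J = -2 + \frac{1}{3 \left(-1\right)} = -2 + \frac{1}{3} \left(-1\right) = -2 - \frac{1}{3} = - \frac{7}{3} \approx -2.3333$)
$D{\left(t,Y \right)} = \sqrt{Y^{2} + t^{2}}$
$D{\left(J,x{\left(-4,5 \right)} \right)} - X{\left(-13 \right)} = \sqrt{\left(4 - 4\right)^{2} + \left(- \frac{7}{3}\right)^{2}} - -13 = \sqrt{0^{2} + \frac{49}{9}} + 13 = \sqrt{0 + \frac{49}{9}} + 13 = \sqrt{\frac{49}{9}} + 13 = \frac{7}{3} + 13 = \frac{46}{3}$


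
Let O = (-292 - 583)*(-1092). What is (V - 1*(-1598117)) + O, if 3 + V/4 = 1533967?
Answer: 8689473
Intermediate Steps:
V = 6135856 (V = -12 + 4*1533967 = -12 + 6135868 = 6135856)
O = 955500 (O = -875*(-1092) = 955500)
(V - 1*(-1598117)) + O = (6135856 - 1*(-1598117)) + 955500 = (6135856 + 1598117) + 955500 = 7733973 + 955500 = 8689473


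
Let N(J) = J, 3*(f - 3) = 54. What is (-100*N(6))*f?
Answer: -12600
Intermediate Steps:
f = 21 (f = 3 + (⅓)*54 = 3 + 18 = 21)
(-100*N(6))*f = -100*6*21 = -600*21 = -12600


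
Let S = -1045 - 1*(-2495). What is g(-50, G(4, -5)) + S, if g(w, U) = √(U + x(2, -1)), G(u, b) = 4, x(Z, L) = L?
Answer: 1450 + √3 ≈ 1451.7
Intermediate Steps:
S = 1450 (S = -1045 + 2495 = 1450)
g(w, U) = √(-1 + U) (g(w, U) = √(U - 1) = √(-1 + U))
g(-50, G(4, -5)) + S = √(-1 + 4) + 1450 = √3 + 1450 = 1450 + √3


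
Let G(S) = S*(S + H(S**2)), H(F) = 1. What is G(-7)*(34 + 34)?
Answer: 2856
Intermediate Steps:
G(S) = S*(1 + S) (G(S) = S*(S + 1) = S*(1 + S))
G(-7)*(34 + 34) = (-7*(1 - 7))*(34 + 34) = -7*(-6)*68 = 42*68 = 2856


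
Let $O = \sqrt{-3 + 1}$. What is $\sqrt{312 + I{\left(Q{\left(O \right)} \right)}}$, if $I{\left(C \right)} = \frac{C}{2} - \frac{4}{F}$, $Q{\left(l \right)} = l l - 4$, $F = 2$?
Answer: $\sqrt{307} \approx 17.521$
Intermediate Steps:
$O = i \sqrt{2}$ ($O = \sqrt{-2} = i \sqrt{2} \approx 1.4142 i$)
$Q{\left(l \right)} = -4 + l^{2}$ ($Q{\left(l \right)} = l^{2} - 4 = -4 + l^{2}$)
$I{\left(C \right)} = -2 + \frac{C}{2}$ ($I{\left(C \right)} = \frac{C}{2} - \frac{4}{2} = C \frac{1}{2} - 2 = \frac{C}{2} - 2 = -2 + \frac{C}{2}$)
$\sqrt{312 + I{\left(Q{\left(O \right)} \right)}} = \sqrt{312 + \left(-2 + \frac{-4 + \left(i \sqrt{2}\right)^{2}}{2}\right)} = \sqrt{312 + \left(-2 + \frac{-4 - 2}{2}\right)} = \sqrt{312 + \left(-2 + \frac{1}{2} \left(-6\right)\right)} = \sqrt{312 - 5} = \sqrt{307}$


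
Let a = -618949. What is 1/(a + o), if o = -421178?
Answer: -1/1040127 ≈ -9.6142e-7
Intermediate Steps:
1/(a + o) = 1/(-618949 - 421178) = 1/(-1040127) = -1/1040127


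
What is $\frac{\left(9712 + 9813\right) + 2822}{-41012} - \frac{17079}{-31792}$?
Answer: $- \frac{2502969}{325963376} \approx -0.0076787$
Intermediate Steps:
$\frac{\left(9712 + 9813\right) + 2822}{-41012} - \frac{17079}{-31792} = \left(19525 + 2822\right) \left(- \frac{1}{41012}\right) - - \frac{17079}{31792} = 22347 \left(- \frac{1}{41012}\right) + \frac{17079}{31792} = - \frac{22347}{41012} + \frac{17079}{31792} = - \frac{2502969}{325963376}$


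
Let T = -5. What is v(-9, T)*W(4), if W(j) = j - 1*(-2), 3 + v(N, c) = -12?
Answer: -90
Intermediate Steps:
v(N, c) = -15 (v(N, c) = -3 - 12 = -15)
W(j) = 2 + j (W(j) = j + 2 = 2 + j)
v(-9, T)*W(4) = -15*(2 + 4) = -15*6 = -90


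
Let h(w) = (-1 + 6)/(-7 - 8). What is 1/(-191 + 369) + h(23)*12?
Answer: -711/178 ≈ -3.9944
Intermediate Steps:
h(w) = -⅓ (h(w) = 5/(-15) = 5*(-1/15) = -⅓)
1/(-191 + 369) + h(23)*12 = 1/(-191 + 369) - ⅓*12 = 1/178 - 4 = -711/178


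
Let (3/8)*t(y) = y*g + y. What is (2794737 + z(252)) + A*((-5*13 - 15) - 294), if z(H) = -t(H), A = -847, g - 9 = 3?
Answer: 3102779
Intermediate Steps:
g = 12 (g = 9 + 3 = 12)
t(y) = 104*y/3 (t(y) = 8*(y*12 + y)/3 = 8*(12*y + y)/3 = 8*(13*y)/3 = 104*y/3)
z(H) = -104*H/3
(2794737 + z(252)) + A*((-5*13 - 15) - 294) = (2794737 - 104/3*252) - 847*((-5*13 - 15) - 294) = (2794737 - 8736) - 847*((-65 - 15) - 294) = 2786001 - 847*(-80 - 294) = 2786001 - 847*(-374) = 2786001 + 316778 = 3102779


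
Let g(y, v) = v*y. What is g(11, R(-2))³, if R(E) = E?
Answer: -10648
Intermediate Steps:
g(11, R(-2))³ = (-2*11)³ = (-22)³ = -10648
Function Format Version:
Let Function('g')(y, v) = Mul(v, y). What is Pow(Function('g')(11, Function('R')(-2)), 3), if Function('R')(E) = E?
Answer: -10648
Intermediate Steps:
Pow(Function('g')(11, Function('R')(-2)), 3) = Pow(Mul(-2, 11), 3) = Pow(-22, 3) = -10648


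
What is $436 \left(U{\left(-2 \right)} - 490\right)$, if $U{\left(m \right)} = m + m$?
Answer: $-215384$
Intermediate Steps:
$U{\left(m \right)} = 2 m$
$436 \left(U{\left(-2 \right)} - 490\right) = 436 \left(2 \left(-2\right) - 490\right) = 436 \left(-4 - 490\right) = 436 \left(-494\right) = -215384$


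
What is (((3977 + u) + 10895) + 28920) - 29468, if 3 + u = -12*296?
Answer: 10769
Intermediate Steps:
u = -3555 (u = -3 - 12*296 = -3 - 3552 = -3555)
(((3977 + u) + 10895) + 28920) - 29468 = (((3977 - 3555) + 10895) + 28920) - 29468 = ((422 + 10895) + 28920) - 29468 = (11317 + 28920) - 29468 = 40237 - 29468 = 10769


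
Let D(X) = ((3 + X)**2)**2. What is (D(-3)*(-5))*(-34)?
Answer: 0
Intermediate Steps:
D(X) = (3 + X)**4
(D(-3)*(-5))*(-34) = ((3 - 3)**4*(-5))*(-34) = (0**4*(-5))*(-34) = (0*(-5))*(-34) = 0*(-34) = 0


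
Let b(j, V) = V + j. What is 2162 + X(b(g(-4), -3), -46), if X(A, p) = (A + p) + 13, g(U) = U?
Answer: 2122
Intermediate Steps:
X(A, p) = 13 + A + p
2162 + X(b(g(-4), -3), -46) = 2162 + (13 + (-3 - 4) - 46) = 2162 + (13 - 7 - 46) = 2162 - 40 = 2122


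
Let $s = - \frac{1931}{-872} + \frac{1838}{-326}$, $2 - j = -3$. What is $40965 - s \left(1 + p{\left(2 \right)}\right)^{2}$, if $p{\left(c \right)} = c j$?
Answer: $\frac{5881481655}{142136} \approx 41379.0$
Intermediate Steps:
$j = 5$ ($j = 2 - -3 = 2 + 3 = 5$)
$p{\left(c \right)} = 5 c$ ($p{\left(c \right)} = c 5 = 5 c$)
$s = - \frac{486615}{142136}$ ($s = \left(-1931\right) \left(- \frac{1}{872}\right) + 1838 \left(- \frac{1}{326}\right) = \frac{1931}{872} - \frac{919}{163} = - \frac{486615}{142136} \approx -3.4236$)
$40965 - s \left(1 + p{\left(2 \right)}\right)^{2} = 40965 - - \frac{486615 \left(1 + 5 \cdot 2\right)^{2}}{142136} = 40965 - - \frac{486615 \left(1 + 10\right)^{2}}{142136} = 40965 - - \frac{486615 \cdot 11^{2}}{142136} = 40965 - \left(- \frac{486615}{142136}\right) 121 = 40965 - - \frac{58880415}{142136} = 40965 + \frac{58880415}{142136} = \frac{5881481655}{142136}$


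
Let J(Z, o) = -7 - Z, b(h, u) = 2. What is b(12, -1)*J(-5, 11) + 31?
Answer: 27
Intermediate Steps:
b(12, -1)*J(-5, 11) + 31 = 2*(-7 - 1*(-5)) + 31 = 2*(-7 + 5) + 31 = 2*(-2) + 31 = -4 + 31 = 27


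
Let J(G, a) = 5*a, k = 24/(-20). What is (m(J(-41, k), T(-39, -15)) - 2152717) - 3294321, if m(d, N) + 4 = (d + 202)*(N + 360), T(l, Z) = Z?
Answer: -5379422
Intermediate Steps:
k = -6/5 (k = 24*(-1/20) = -6/5 ≈ -1.2000)
m(d, N) = -4 + (202 + d)*(360 + N) (m(d, N) = -4 + (d + 202)*(N + 360) = -4 + (202 + d)*(360 + N))
(m(J(-41, k), T(-39, -15)) - 2152717) - 3294321 = ((72716 + 202*(-15) + 360*(5*(-6/5)) - 75*(-6)/5) - 2152717) - 3294321 = ((72716 - 3030 + 360*(-6) - 15*(-6)) - 2152717) - 3294321 = ((72716 - 3030 - 2160 + 90) - 2152717) - 3294321 = (67616 - 2152717) - 3294321 = -2085101 - 3294321 = -5379422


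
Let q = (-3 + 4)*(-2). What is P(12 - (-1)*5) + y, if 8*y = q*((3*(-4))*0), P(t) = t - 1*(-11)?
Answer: 28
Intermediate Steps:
q = -2 (q = 1*(-2) = -2)
P(t) = 11 + t (P(t) = t + 11 = 11 + t)
y = 0 (y = (-2*3*(-4)*0)/8 = (-(-24)*0)/8 = (-2*0)/8 = (⅛)*0 = 0)
P(12 - (-1)*5) + y = (11 + (12 - (-1)*5)) + 0 = (11 + (12 - 1*(-5))) + 0 = (11 + (12 + 5)) + 0 = (11 + 17) + 0 = 28 + 0 = 28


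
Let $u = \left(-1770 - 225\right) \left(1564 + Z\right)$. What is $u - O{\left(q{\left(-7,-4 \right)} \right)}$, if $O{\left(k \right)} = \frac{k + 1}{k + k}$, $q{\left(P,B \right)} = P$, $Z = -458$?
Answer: $- \frac{15445293}{7} \approx -2.2065 \cdot 10^{6}$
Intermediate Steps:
$u = -2206470$ ($u = \left(-1770 - 225\right) \left(1564 - 458\right) = \left(-1995\right) 1106 = -2206470$)
$O{\left(k \right)} = \frac{1 + k}{2 k}$
$u - O{\left(q{\left(-7,-4 \right)} \right)} = -2206470 - \frac{1 - 7}{2 \left(-7\right)} = -2206470 - \frac{1}{2} \left(- \frac{1}{7}\right) \left(-6\right) = -2206470 - \frac{3}{7} = - \frac{15445293}{7}$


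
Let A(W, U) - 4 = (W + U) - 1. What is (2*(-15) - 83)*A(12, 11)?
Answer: -2938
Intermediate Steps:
A(W, U) = 3 + U + W (A(W, U) = 4 + ((W + U) - 1) = 4 + ((U + W) - 1) = 4 + (-1 + U + W) = 3 + U + W)
(2*(-15) - 83)*A(12, 11) = (2*(-15) - 83)*(3 + 11 + 12) = (-30 - 83)*26 = -113*26 = -2938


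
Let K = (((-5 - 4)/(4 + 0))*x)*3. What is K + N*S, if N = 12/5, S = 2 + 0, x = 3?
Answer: -309/20 ≈ -15.450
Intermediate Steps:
K = -81/4 (K = (((-5 - 4)/(4 + 0))*3)*3 = (-9/4*3)*3 = (-9*¼*3)*3 = -9/4*3*3 = -27/4*3 = -81/4 ≈ -20.250)
S = 2
N = 12/5 (N = 12*(⅕) = 12/5 ≈ 2.4000)
K + N*S = -81/4 + (12/5)*2 = -81/4 + 24/5 = -309/20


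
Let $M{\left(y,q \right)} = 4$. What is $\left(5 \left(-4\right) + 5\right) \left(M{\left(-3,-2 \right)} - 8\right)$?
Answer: $60$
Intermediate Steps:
$\left(5 \left(-4\right) + 5\right) \left(M{\left(-3,-2 \right)} - 8\right) = \left(5 \left(-4\right) + 5\right) \left(4 - 8\right) = \left(-20 + 5\right) \left(-4\right) = \left(-15\right) \left(-4\right) = 60$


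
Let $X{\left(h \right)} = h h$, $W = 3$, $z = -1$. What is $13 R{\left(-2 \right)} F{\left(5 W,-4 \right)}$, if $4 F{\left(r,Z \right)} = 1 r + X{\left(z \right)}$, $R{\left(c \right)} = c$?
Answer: $-104$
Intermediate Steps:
$X{\left(h \right)} = h^{2}$
$F{\left(r,Z \right)} = \frac{1}{4} + \frac{r}{4}$ ($F{\left(r,Z \right)} = \frac{1 r + \left(-1\right)^{2}}{4} = \frac{r + 1}{4} = \frac{1 + r}{4} = \frac{1}{4} + \frac{r}{4}$)
$13 R{\left(-2 \right)} F{\left(5 W,-4 \right)} = 13 \left(-2\right) \left(\frac{1}{4} + \frac{5 \cdot 3}{4}\right) = - 26 \left(\frac{1}{4} + \frac{1}{4} \cdot 15\right) = - 26 \left(\frac{1}{4} + \frac{15}{4}\right) = \left(-26\right) 4 = -104$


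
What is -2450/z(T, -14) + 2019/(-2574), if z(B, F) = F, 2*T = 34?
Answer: 149477/858 ≈ 174.22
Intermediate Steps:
T = 17 (T = (1/2)*34 = 17)
-2450/z(T, -14) + 2019/(-2574) = -2450/(-14) + 2019/(-2574) = -2450*(-1/14) + 2019*(-1/2574) = 175 - 673/858 = 149477/858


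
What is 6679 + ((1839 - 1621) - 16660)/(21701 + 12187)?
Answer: 113160755/16944 ≈ 6678.5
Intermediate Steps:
6679 + ((1839 - 1621) - 16660)/(21701 + 12187) = 6679 + (218 - 16660)/33888 = 6679 - 16442*1/33888 = 6679 - 8221/16944 = 113160755/16944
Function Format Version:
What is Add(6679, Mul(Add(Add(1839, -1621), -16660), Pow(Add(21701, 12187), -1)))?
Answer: Rational(113160755, 16944) ≈ 6678.5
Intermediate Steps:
Add(6679, Mul(Add(Add(1839, -1621), -16660), Pow(Add(21701, 12187), -1))) = Add(6679, Mul(Add(218, -16660), Pow(33888, -1))) = Add(6679, Mul(-16442, Rational(1, 33888))) = Add(6679, Rational(-8221, 16944)) = Rational(113160755, 16944)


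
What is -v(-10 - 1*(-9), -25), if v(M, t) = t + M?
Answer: 26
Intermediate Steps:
v(M, t) = M + t
-v(-10 - 1*(-9), -25) = -((-10 - 1*(-9)) - 25) = -((-10 + 9) - 25) = -(-1 - 25) = -1*(-26) = 26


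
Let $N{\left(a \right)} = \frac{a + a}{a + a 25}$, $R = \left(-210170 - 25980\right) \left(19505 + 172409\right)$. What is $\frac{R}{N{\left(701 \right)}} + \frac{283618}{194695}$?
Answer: $- \frac{114707749191004882}{194695} \approx -5.8917 \cdot 10^{11}$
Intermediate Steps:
$R = -45320491100$ ($R = \left(-236150\right) 191914 = -45320491100$)
$N{\left(a \right)} = \frac{1}{13}$ ($N{\left(a \right)} = \frac{2 a}{a + 25 a} = \frac{2 a}{26 a} = 2 a \frac{1}{26 a} = \frac{1}{13}$)
$\frac{R}{N{\left(701 \right)}} + \frac{283618}{194695} = - 45320491100 \frac{1}{\frac{1}{13}} + \frac{283618}{194695} = \left(-45320491100\right) 13 + 283618 \cdot \frac{1}{194695} = -589166384300 + \frac{283618}{194695} = - \frac{114707749191004882}{194695}$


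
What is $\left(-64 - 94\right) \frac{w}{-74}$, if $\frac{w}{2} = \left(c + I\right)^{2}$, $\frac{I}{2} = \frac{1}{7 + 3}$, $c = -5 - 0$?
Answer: $\frac{91008}{925} \approx 98.387$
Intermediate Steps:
$c = -5$ ($c = -5 + 0 = -5$)
$I = \frac{1}{5}$ ($I = \frac{2}{7 + 3} = \frac{2}{10} = 2 \cdot \frac{1}{10} = \frac{1}{5} \approx 0.2$)
$w = \frac{1152}{25}$ ($w = 2 \left(-5 + \frac{1}{5}\right)^{2} = 2 \left(- \frac{24}{5}\right)^{2} = 2 \cdot \frac{576}{25} = \frac{1152}{25} \approx 46.08$)
$\left(-64 - 94\right) \frac{w}{-74} = \left(-64 - 94\right) \frac{1152}{25 \left(-74\right)} = - 158 \cdot \frac{1152}{25} \left(- \frac{1}{74}\right) = \left(-158\right) \left(- \frac{576}{925}\right) = \frac{91008}{925}$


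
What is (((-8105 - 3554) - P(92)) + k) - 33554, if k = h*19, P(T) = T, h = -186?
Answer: -48839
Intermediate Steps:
k = -3534 (k = -186*19 = -3534)
(((-8105 - 3554) - P(92)) + k) - 33554 = (((-8105 - 3554) - 1*92) - 3534) - 33554 = ((-11659 - 92) - 3534) - 33554 = (-11751 - 3534) - 33554 = -15285 - 33554 = -48839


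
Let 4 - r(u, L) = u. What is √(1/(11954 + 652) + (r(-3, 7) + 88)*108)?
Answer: √1630429293966/12606 ≈ 101.29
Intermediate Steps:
r(u, L) = 4 - u
√(1/(11954 + 652) + (r(-3, 7) + 88)*108) = √(1/(11954 + 652) + ((4 - 1*(-3)) + 88)*108) = √(1/12606 + ((4 + 3) + 88)*108) = √(1/12606 + (7 + 88)*108) = √(1/12606 + 95*108) = √(1/12606 + 10260) = √(129337561/12606) = √1630429293966/12606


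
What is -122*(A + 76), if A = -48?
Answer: -3416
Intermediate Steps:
-122*(A + 76) = -122*(-48 + 76) = -122*28 = -3416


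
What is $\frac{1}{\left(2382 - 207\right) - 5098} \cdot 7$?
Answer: $- \frac{7}{2923} \approx -0.0023948$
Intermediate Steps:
$\frac{1}{\left(2382 - 207\right) - 5098} \cdot 7 = \frac{1}{2175 - 5098} \cdot 7 = \frac{1}{-2923} \cdot 7 = \left(- \frac{1}{2923}\right) 7 = - \frac{7}{2923}$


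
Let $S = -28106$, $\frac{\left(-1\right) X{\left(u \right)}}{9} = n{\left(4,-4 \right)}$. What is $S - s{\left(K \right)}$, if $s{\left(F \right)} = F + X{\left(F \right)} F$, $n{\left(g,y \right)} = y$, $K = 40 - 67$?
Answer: $-27107$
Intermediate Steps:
$K = -27$
$X{\left(u \right)} = 36$ ($X{\left(u \right)} = \left(-9\right) \left(-4\right) = 36$)
$s{\left(F \right)} = 37 F$ ($s{\left(F \right)} = F + 36 F = 37 F$)
$S - s{\left(K \right)} = -28106 - 37 \left(-27\right) = -28106 - -999 = -28106 + 999 = -27107$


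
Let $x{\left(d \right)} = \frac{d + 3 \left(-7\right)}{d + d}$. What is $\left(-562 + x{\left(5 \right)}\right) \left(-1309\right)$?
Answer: $\frac{3688762}{5} \approx 7.3775 \cdot 10^{5}$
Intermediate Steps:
$x{\left(d \right)} = \frac{-21 + d}{2 d}$ ($x{\left(d \right)} = \frac{d - 21}{2 d} = \left(-21 + d\right) \frac{1}{2 d} = \frac{-21 + d}{2 d}$)
$\left(-562 + x{\left(5 \right)}\right) \left(-1309\right) = \left(-562 + \frac{-21 + 5}{2 \cdot 5}\right) \left(-1309\right) = \left(-562 + \frac{1}{2} \cdot \frac{1}{5} \left(-16\right)\right) \left(-1309\right) = \left(-562 - \frac{8}{5}\right) \left(-1309\right) = \left(- \frac{2818}{5}\right) \left(-1309\right) = \frac{3688762}{5}$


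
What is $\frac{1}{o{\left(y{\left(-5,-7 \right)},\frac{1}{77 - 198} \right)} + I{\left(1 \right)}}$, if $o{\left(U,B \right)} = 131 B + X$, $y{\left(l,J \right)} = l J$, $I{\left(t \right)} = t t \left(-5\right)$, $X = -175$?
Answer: $- \frac{121}{21911} \approx -0.0055223$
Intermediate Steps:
$I{\left(t \right)} = - 5 t^{2}$ ($I{\left(t \right)} = t^{2} \left(-5\right) = - 5 t^{2}$)
$y{\left(l,J \right)} = J l$
$o{\left(U,B \right)} = -175 + 131 B$ ($o{\left(U,B \right)} = 131 B - 175 = -175 + 131 B$)
$\frac{1}{o{\left(y{\left(-5,-7 \right)},\frac{1}{77 - 198} \right)} + I{\left(1 \right)}} = \frac{1}{\left(-175 + \frac{131}{77 - 198}\right) - 5 \cdot 1^{2}} = \frac{1}{\left(-175 + \frac{131}{-121}\right) - 5} = \frac{1}{\left(-175 + 131 \left(- \frac{1}{121}\right)\right) - 5} = \frac{1}{\left(-175 - \frac{131}{121}\right) - 5} = \frac{1}{- \frac{21306}{121} - 5} = \frac{1}{- \frac{21911}{121}} = - \frac{121}{21911}$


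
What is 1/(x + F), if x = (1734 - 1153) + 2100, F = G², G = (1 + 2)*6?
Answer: 1/3005 ≈ 0.00033278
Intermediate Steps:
G = 18 (G = 3*6 = 18)
F = 324 (F = 18² = 324)
x = 2681 (x = 581 + 2100 = 2681)
1/(x + F) = 1/(2681 + 324) = 1/3005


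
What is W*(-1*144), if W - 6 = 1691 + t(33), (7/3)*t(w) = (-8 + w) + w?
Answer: -1735632/7 ≈ -2.4795e+5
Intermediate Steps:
t(w) = -24/7 + 6*w/7 (t(w) = 3*((-8 + w) + w)/7 = 3*(-8 + 2*w)/7 = -24/7 + 6*w/7)
W = 12053/7 (W = 6 + (1691 + (-24/7 + (6/7)*33)) = 6 + (1691 + (-24/7 + 198/7)) = 6 + (1691 + 174/7) = 6 + 12011/7 = 12053/7 ≈ 1721.9)
W*(-1*144) = 12053*(-1*144)/7 = (12053/7)*(-144) = -1735632/7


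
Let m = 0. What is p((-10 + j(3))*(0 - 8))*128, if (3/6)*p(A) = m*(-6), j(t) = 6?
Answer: 0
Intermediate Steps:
p(A) = 0 (p(A) = 2*(0*(-6)) = 2*0 = 0)
p((-10 + j(3))*(0 - 8))*128 = 0*128 = 0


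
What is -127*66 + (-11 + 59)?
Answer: -8334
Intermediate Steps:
-127*66 + (-11 + 59) = -8382 + 48 = -8334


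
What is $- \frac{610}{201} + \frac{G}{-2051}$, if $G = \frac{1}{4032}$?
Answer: $- \frac{1681491907}{554065344} \approx -3.0348$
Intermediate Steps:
$G = \frac{1}{4032} \approx 0.00024802$
$- \frac{610}{201} + \frac{G}{-2051} = - \frac{610}{201} + \frac{1}{4032 \left(-2051\right)} = \left(-610\right) \frac{1}{201} + \frac{1}{4032} \left(- \frac{1}{2051}\right) = - \frac{610}{201} - \frac{1}{8269632} = - \frac{1681491907}{554065344}$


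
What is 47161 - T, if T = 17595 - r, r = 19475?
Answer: 49041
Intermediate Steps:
T = -1880 (T = 17595 - 1*19475 = 17595 - 19475 = -1880)
47161 - T = 47161 - 1*(-1880) = 47161 + 1880 = 49041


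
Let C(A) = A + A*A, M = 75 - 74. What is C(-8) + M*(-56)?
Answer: 0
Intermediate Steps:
M = 1
C(A) = A + A²
C(-8) + M*(-56) = -8*(1 - 8) + 1*(-56) = -8*(-7) - 56 = 56 - 56 = 0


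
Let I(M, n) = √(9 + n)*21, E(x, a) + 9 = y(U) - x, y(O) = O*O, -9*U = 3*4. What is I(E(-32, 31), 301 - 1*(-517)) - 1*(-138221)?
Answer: 138221 + 21*√827 ≈ 1.3883e+5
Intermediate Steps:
U = -4/3 ≈ -1.3333
y(O) = O²
E(x, a) = -65/9 - x (E(x, a) = -9 + ((-4/3)² - x) = -9 + (16/9 - x) = -65/9 - x)
I(M, n) = 21*√(9 + n)
I(E(-32, 31), 301 - 1*(-517)) - 1*(-138221) = 21*√(9 + (301 - 1*(-517))) - 1*(-138221) = 21*√(9 + (301 + 517)) + 138221 = 21*√(9 + 818) + 138221 = 21*√827 + 138221 = 138221 + 21*√827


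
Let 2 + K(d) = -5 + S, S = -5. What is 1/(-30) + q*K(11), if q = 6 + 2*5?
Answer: -5761/30 ≈ -192.03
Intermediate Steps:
q = 16 (q = 6 + 10 = 16)
K(d) = -12 (K(d) = -2 + (-5 - 5) = -2 - 10 = -12)
1/(-30) + q*K(11) = 1/(-30) + 16*(-12) = -1/30 - 192 = -5761/30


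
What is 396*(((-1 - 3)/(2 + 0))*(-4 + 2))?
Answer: 1584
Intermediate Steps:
396*(((-1 - 3)/(2 + 0))*(-4 + 2)) = 396*(-4/2*(-2)) = 396*(-4*1/2*(-2)) = 396*(-2*(-2)) = 396*4 = 1584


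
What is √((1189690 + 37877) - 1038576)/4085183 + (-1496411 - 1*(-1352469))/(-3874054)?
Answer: 71971/1937027 + 3*√20999/4085183 ≈ 0.037262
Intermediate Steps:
√((1189690 + 37877) - 1038576)/4085183 + (-1496411 - 1*(-1352469))/(-3874054) = √(1227567 - 1038576)*(1/4085183) + (-1496411 + 1352469)*(-1/3874054) = √188991*(1/4085183) - 143942*(-1/3874054) = (3*√20999)*(1/4085183) + 71971/1937027 = 3*√20999/4085183 + 71971/1937027 = 71971/1937027 + 3*√20999/4085183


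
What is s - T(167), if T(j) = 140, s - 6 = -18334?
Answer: -18468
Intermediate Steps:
s = -18328 (s = 6 - 18334 = -18328)
s - T(167) = -18328 - 1*140 = -18328 - 140 = -18468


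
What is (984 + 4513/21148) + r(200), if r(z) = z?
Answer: 25043745/21148 ≈ 1184.2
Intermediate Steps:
(984 + 4513/21148) + r(200) = (984 + 4513/21148) + 200 = 20814145/21148 + 200 = 25043745/21148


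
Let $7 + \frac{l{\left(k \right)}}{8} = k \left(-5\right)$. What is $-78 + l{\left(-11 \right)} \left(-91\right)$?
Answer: $-35022$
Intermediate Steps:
$l{\left(k \right)} = -56 - 40 k$ ($l{\left(k \right)} = -56 + 8 k \left(-5\right) = -56 + 8 \left(- 5 k\right) = -56 - 40 k$)
$-78 + l{\left(-11 \right)} \left(-91\right) = -78 + \left(-56 - -440\right) \left(-91\right) = -78 + \left(-56 + 440\right) \left(-91\right) = -78 + 384 \left(-91\right) = -78 - 34944 = -35022$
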